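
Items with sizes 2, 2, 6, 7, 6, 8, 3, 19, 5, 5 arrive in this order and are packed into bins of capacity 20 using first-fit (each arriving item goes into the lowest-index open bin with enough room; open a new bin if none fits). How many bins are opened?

  2 → bin 1 (new)  [load 2/20]
  2 → bin 1  [load 4/20]
  6 → bin 1  [load 10/20]
  7 → bin 1  [load 17/20]
  6 → bin 2 (new)  [load 6/20]
  8 → bin 2  [load 14/20]
  3 → bin 1  [load 20/20]
  19 → bin 3 (new)  [load 19/20]
  5 → bin 2  [load 19/20]
  5 → bin 4 (new)  [load 5/20]
4 bins opened.

4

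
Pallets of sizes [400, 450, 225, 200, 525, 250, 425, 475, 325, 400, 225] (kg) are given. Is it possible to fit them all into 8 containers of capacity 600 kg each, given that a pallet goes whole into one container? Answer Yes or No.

A valid assignment using 8 containers:
  container 1: 525 = 525
  container 2: 475 = 475
  container 3: 450 = 450
  container 4: 425 = 425
  container 5: 400 + 200 = 600
  container 6: 400 = 400
  container 7: 325 + 250 = 575
  container 8: 225 + 225 = 450
Every load is within 600 kg, so 8 containers suffice.

Yes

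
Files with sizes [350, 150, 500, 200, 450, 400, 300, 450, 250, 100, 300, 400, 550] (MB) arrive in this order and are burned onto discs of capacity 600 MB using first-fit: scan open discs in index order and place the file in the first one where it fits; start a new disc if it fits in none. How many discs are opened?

9

  350 → disc 1 (new)  [load 350/600]
  150 → disc 1  [load 500/600]
  500 → disc 2 (new)  [load 500/600]
  200 → disc 3 (new)  [load 200/600]
  450 → disc 4 (new)  [load 450/600]
  400 → disc 3  [load 600/600]
  300 → disc 5 (new)  [load 300/600]
  450 → disc 6 (new)  [load 450/600]
  250 → disc 5  [load 550/600]
  100 → disc 1  [load 600/600]
  300 → disc 7 (new)  [load 300/600]
  400 → disc 8 (new)  [load 400/600]
  550 → disc 9 (new)  [load 550/600]
9 discs opened.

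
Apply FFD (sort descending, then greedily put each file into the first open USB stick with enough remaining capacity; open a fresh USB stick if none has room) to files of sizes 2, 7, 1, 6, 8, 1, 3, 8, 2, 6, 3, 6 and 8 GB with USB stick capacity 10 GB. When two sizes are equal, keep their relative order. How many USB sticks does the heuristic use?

Sorted descending: 8, 8, 8, 7, 6, 6, 6, 3, 3, 2, 2, 1, 1.
  8 → USB stick 1 (new)  [load 8/10]
  8 → USB stick 2 (new)  [load 8/10]
  8 → USB stick 3 (new)  [load 8/10]
  7 → USB stick 4 (new)  [load 7/10]
  6 → USB stick 5 (new)  [load 6/10]
  6 → USB stick 6 (new)  [load 6/10]
  6 → USB stick 7 (new)  [load 6/10]
  3 → USB stick 4  [load 10/10]
  3 → USB stick 5  [load 9/10]
  2 → USB stick 1  [load 10/10]
  2 → USB stick 2  [load 10/10]
  1 → USB stick 3  [load 9/10]
  1 → USB stick 3  [load 10/10]
7 USB sticks opened.

7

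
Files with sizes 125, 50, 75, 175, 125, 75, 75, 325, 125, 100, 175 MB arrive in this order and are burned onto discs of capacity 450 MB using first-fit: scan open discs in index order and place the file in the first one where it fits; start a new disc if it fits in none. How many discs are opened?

4

  125 → disc 1 (new)  [load 125/450]
  50 → disc 1  [load 175/450]
  75 → disc 1  [load 250/450]
  175 → disc 1  [load 425/450]
  125 → disc 2 (new)  [load 125/450]
  75 → disc 2  [load 200/450]
  75 → disc 2  [load 275/450]
  325 → disc 3 (new)  [load 325/450]
  125 → disc 2  [load 400/450]
  100 → disc 3  [load 425/450]
  175 → disc 4 (new)  [load 175/450]
4 discs opened.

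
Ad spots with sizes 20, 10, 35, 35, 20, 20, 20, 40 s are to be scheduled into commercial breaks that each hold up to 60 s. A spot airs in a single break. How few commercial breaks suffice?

4

Total = 40 + 35 + 35 + 20 + 20 + 20 + 20 + 10 = 200 s.
Lower bound: ⌈200/60⌉ = 4 commercial breaks.
A packing using 4 commercial breaks:
  break 1: 40 + 20 = 60
  break 2: 35 + 20 = 55
  break 3: 35 + 20 = 55
  break 4: 20 + 10 = 30
This matches the lower bound, so 4 is optimal.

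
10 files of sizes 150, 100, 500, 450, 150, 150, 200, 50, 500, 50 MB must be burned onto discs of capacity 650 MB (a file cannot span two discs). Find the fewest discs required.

4

Total = 500 + 500 + 450 + 200 + 150 + 150 + 150 + 100 + 50 + 50 = 2300 MB.
Lower bound: ⌈2300/650⌉ = 4 discs.
A packing using 4 discs:
  disc 1: 500 + 150 = 650
  disc 2: 500 + 150 = 650
  disc 3: 450 + 200 = 650
  disc 4: 150 + 100 + 50 + 50 = 350
This matches the lower bound, so 4 is optimal.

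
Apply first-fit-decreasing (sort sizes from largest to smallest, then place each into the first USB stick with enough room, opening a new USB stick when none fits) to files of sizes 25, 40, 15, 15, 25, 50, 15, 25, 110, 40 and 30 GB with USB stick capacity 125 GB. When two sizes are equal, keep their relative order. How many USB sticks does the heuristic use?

Sorted descending: 110, 50, 40, 40, 30, 25, 25, 25, 15, 15, 15.
  110 → USB stick 1 (new)  [load 110/125]
  50 → USB stick 2 (new)  [load 50/125]
  40 → USB stick 2  [load 90/125]
  40 → USB stick 3 (new)  [load 40/125]
  30 → USB stick 2  [load 120/125]
  25 → USB stick 3  [load 65/125]
  25 → USB stick 3  [load 90/125]
  25 → USB stick 3  [load 115/125]
  15 → USB stick 1  [load 125/125]
  15 → USB stick 4 (new)  [load 15/125]
  15 → USB stick 4  [load 30/125]
4 USB sticks opened.

4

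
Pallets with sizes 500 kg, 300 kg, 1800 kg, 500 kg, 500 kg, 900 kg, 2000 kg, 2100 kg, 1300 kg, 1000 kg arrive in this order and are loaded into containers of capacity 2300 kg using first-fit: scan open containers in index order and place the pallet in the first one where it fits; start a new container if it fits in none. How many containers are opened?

6

  500 → container 1 (new)  [load 500/2300]
  300 → container 1  [load 800/2300]
  1800 → container 2 (new)  [load 1800/2300]
  500 → container 1  [load 1300/2300]
  500 → container 1  [load 1800/2300]
  900 → container 3 (new)  [load 900/2300]
  2000 → container 4 (new)  [load 2000/2300]
  2100 → container 5 (new)  [load 2100/2300]
  1300 → container 3  [load 2200/2300]
  1000 → container 6 (new)  [load 1000/2300]
6 containers opened.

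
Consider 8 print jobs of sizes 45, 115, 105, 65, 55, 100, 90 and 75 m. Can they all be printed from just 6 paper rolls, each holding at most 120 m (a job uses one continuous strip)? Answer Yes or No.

A valid assignment using 6 paper rolls:
  roll 1: 115 = 115
  roll 2: 105 = 105
  roll 3: 100 = 100
  roll 4: 90 = 90
  roll 5: 75 + 45 = 120
  roll 6: 65 + 55 = 120
Every load is within 120 m, so 6 paper rolls suffice.

Yes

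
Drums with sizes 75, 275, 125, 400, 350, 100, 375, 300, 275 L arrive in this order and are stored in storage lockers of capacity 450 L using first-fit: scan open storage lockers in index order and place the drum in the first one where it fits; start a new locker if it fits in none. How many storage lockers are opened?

  75 → locker 1 (new)  [load 75/450]
  275 → locker 1  [load 350/450]
  125 → locker 2 (new)  [load 125/450]
  400 → locker 3 (new)  [load 400/450]
  350 → locker 4 (new)  [load 350/450]
  100 → locker 1  [load 450/450]
  375 → locker 5 (new)  [load 375/450]
  300 → locker 2  [load 425/450]
  275 → locker 6 (new)  [load 275/450]
6 storage lockers opened.

6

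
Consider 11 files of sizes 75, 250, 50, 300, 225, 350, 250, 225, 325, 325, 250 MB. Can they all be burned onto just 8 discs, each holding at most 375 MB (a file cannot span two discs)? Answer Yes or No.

No

Total = 2625 MB; ⌈2625/375⌉ = 7.
9 files each exceed half the capacity and cannot share a disc, forcing at least 9 discs.
At least 9 discs are required, but only 8 are allowed.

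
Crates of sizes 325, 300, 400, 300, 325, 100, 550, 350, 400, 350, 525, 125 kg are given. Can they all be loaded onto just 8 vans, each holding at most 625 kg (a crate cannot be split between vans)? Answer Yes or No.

A valid assignment using 8 vans:
  van 1: 550 = 550
  van 2: 525 + 100 = 625
  van 3: 400 + 125 = 525
  van 4: 400 = 400
  van 5: 350 = 350
  van 6: 350 = 350
  van 7: 325 + 300 = 625
  van 8: 325 + 300 = 625
Every load is within 625 kg, so 8 vans suffice.

Yes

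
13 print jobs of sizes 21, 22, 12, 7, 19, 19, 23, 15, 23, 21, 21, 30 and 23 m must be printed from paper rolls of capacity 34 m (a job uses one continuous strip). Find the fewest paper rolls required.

Total = 30 + 23 + 23 + 23 + 22 + 21 + 21 + 21 + 19 + 19 + 15 + 12 + 7 = 256 m.
Lower bound: ⌈256/34⌉ = 8 paper rolls.
Also, 10 print jobs each exceed 17 m, and no two of those can share a roll, so at least 10 paper rolls are needed.
A packing using 10 paper rolls:
  roll 1: 30 = 30
  roll 2: 23 + 7 = 30
  roll 3: 23 = 23
  roll 4: 23 = 23
  roll 5: 22 + 12 = 34
  roll 6: 21 = 21
  roll 7: 21 = 21
  roll 8: 21 = 21
  roll 9: 19 + 15 = 34
  roll 10: 19 = 19
This matches the lower bound, so 10 is optimal.

10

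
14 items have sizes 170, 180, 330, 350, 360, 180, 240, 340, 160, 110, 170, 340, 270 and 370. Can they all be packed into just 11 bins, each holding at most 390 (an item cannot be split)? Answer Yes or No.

A valid assignment using 11 bins:
  bin 1: 370 = 370
  bin 2: 360 = 360
  bin 3: 350 = 350
  bin 4: 340 = 340
  bin 5: 340 = 340
  bin 6: 330 = 330
  bin 7: 270 + 110 = 380
  bin 8: 240 = 240
  bin 9: 180 + 180 = 360
  bin 10: 170 + 170 = 340
  bin 11: 160 = 160
Every load is within 390, so 11 bins suffice.

Yes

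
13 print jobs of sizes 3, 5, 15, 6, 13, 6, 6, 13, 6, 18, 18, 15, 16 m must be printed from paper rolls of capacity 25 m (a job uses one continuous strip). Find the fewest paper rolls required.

Total = 18 + 18 + 16 + 15 + 15 + 13 + 13 + 6 + 6 + 6 + 6 + 5 + 3 = 140 m.
Lower bound: ⌈140/25⌉ = 6 paper rolls.
Also, 7 print jobs each exceed 25/2 m, and no two of those can share a roll, so at least 7 paper rolls are needed.
A packing using 7 paper rolls:
  roll 1: 18 + 6 = 24
  roll 2: 18 + 6 = 24
  roll 3: 16 + 6 + 3 = 25
  roll 4: 15 + 6 = 21
  roll 5: 15 + 5 = 20
  roll 6: 13 = 13
  roll 7: 13 = 13
This matches the lower bound, so 7 is optimal.

7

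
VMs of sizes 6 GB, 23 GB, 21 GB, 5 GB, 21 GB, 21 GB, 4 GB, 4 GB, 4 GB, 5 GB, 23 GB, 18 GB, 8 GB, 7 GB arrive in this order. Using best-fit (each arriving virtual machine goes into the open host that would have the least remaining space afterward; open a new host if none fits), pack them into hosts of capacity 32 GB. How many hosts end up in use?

6

  6 → host 1 (new)  [load 6/32]
  23 → host 1  [load 29/32]
  21 → host 2 (new)  [load 21/32]
  5 → host 2  [load 26/32]
  21 → host 3 (new)  [load 21/32]
  21 → host 4 (new)  [load 21/32]
  4 → host 2  [load 30/32]
  4 → host 3  [load 25/32]
  4 → host 3  [load 29/32]
  5 → host 4  [load 26/32]
  23 → host 5 (new)  [load 23/32]
  18 → host 6 (new)  [load 18/32]
  8 → host 5  [load 31/32]
  7 → host 6  [load 25/32]
6 hosts opened.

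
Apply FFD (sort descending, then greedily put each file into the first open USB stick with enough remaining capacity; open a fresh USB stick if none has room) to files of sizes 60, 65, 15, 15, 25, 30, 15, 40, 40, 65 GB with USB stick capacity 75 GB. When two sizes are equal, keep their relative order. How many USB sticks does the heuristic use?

Sorted descending: 65, 65, 60, 40, 40, 30, 25, 15, 15, 15.
  65 → USB stick 1 (new)  [load 65/75]
  65 → USB stick 2 (new)  [load 65/75]
  60 → USB stick 3 (new)  [load 60/75]
  40 → USB stick 4 (new)  [load 40/75]
  40 → USB stick 5 (new)  [load 40/75]
  30 → USB stick 4  [load 70/75]
  25 → USB stick 5  [load 65/75]
  15 → USB stick 3  [load 75/75]
  15 → USB stick 6 (new)  [load 15/75]
  15 → USB stick 6  [load 30/75]
6 USB sticks opened.

6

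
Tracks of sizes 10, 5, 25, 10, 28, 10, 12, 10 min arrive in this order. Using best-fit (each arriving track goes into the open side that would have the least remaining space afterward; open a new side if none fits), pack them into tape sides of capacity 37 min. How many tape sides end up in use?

4

  10 → side 1 (new)  [load 10/37]
  5 → side 1  [load 15/37]
  25 → side 2 (new)  [load 25/37]
  10 → side 2  [load 35/37]
  28 → side 3 (new)  [load 28/37]
  10 → side 1  [load 25/37]
  12 → side 1  [load 37/37]
  10 → side 4 (new)  [load 10/37]
4 tape sides opened.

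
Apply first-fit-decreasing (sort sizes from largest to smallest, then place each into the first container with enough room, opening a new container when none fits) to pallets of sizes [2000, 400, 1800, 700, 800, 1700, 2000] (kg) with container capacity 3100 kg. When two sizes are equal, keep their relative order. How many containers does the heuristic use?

Sorted descending: 2000, 2000, 1800, 1700, 800, 700, 400.
  2000 → container 1 (new)  [load 2000/3100]
  2000 → container 2 (new)  [load 2000/3100]
  1800 → container 3 (new)  [load 1800/3100]
  1700 → container 4 (new)  [load 1700/3100]
  800 → container 1  [load 2800/3100]
  700 → container 2  [load 2700/3100]
  400 → container 2  [load 3100/3100]
4 containers opened.

4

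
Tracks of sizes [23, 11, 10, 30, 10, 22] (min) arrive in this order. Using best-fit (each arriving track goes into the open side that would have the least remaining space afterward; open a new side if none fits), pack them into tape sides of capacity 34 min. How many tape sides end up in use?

4

  23 → side 1 (new)  [load 23/34]
  11 → side 1  [load 34/34]
  10 → side 2 (new)  [load 10/34]
  30 → side 3 (new)  [load 30/34]
  10 → side 2  [load 20/34]
  22 → side 4 (new)  [load 22/34]
4 tape sides opened.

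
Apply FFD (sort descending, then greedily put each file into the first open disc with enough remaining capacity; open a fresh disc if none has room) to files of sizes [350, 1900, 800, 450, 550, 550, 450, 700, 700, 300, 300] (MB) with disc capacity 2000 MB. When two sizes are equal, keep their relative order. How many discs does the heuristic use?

4

Sorted descending: 1900, 800, 700, 700, 550, 550, 450, 450, 350, 300, 300.
  1900 → disc 1 (new)  [load 1900/2000]
  800 → disc 2 (new)  [load 800/2000]
  700 → disc 2  [load 1500/2000]
  700 → disc 3 (new)  [load 700/2000]
  550 → disc 3  [load 1250/2000]
  550 → disc 3  [load 1800/2000]
  450 → disc 2  [load 1950/2000]
  450 → disc 4 (new)  [load 450/2000]
  350 → disc 4  [load 800/2000]
  300 → disc 4  [load 1100/2000]
  300 → disc 4  [load 1400/2000]
4 discs opened.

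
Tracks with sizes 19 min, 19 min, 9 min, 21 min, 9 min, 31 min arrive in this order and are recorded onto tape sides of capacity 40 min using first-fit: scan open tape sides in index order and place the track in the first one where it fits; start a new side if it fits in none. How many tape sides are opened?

  19 → side 1 (new)  [load 19/40]
  19 → side 1  [load 38/40]
  9 → side 2 (new)  [load 9/40]
  21 → side 2  [load 30/40]
  9 → side 2  [load 39/40]
  31 → side 3 (new)  [load 31/40]
3 tape sides opened.

3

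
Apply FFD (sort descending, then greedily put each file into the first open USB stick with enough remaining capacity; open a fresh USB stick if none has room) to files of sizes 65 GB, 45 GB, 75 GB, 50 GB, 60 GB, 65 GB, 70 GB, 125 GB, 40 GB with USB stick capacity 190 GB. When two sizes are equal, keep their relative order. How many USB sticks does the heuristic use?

Sorted descending: 125, 75, 70, 65, 65, 60, 50, 45, 40.
  125 → USB stick 1 (new)  [load 125/190]
  75 → USB stick 2 (new)  [load 75/190]
  70 → USB stick 2  [load 145/190]
  65 → USB stick 1  [load 190/190]
  65 → USB stick 3 (new)  [load 65/190]
  60 → USB stick 3  [load 125/190]
  50 → USB stick 3  [load 175/190]
  45 → USB stick 2  [load 190/190]
  40 → USB stick 4 (new)  [load 40/190]
4 USB sticks opened.

4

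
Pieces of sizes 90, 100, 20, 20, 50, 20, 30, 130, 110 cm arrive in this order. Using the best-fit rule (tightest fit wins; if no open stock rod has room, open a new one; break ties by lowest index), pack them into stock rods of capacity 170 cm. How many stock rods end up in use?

  90 → stock rod 1 (new)  [load 90/170]
  100 → stock rod 2 (new)  [load 100/170]
  20 → stock rod 2  [load 120/170]
  20 → stock rod 2  [load 140/170]
  50 → stock rod 1  [load 140/170]
  20 → stock rod 1  [load 160/170]
  30 → stock rod 2  [load 170/170]
  130 → stock rod 3 (new)  [load 130/170]
  110 → stock rod 4 (new)  [load 110/170]
4 stock rods opened.

4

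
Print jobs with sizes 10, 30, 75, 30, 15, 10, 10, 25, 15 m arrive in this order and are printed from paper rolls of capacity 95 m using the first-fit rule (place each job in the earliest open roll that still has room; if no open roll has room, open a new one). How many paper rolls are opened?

3

  10 → roll 1 (new)  [load 10/95]
  30 → roll 1  [load 40/95]
  75 → roll 2 (new)  [load 75/95]
  30 → roll 1  [load 70/95]
  15 → roll 1  [load 85/95]
  10 → roll 1  [load 95/95]
  10 → roll 2  [load 85/95]
  25 → roll 3 (new)  [load 25/95]
  15 → roll 3  [load 40/95]
3 paper rolls opened.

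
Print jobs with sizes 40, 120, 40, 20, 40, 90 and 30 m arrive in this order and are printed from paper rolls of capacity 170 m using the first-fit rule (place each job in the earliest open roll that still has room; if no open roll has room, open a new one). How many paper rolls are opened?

  40 → roll 1 (new)  [load 40/170]
  120 → roll 1  [load 160/170]
  40 → roll 2 (new)  [load 40/170]
  20 → roll 2  [load 60/170]
  40 → roll 2  [load 100/170]
  90 → roll 3 (new)  [load 90/170]
  30 → roll 2  [load 130/170]
3 paper rolls opened.

3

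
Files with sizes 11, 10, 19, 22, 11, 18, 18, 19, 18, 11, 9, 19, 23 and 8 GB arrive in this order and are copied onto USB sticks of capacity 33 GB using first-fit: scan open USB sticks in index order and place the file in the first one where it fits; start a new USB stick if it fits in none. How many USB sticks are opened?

  11 → USB stick 1 (new)  [load 11/33]
  10 → USB stick 1  [load 21/33]
  19 → USB stick 2 (new)  [load 19/33]
  22 → USB stick 3 (new)  [load 22/33]
  11 → USB stick 1  [load 32/33]
  18 → USB stick 4 (new)  [load 18/33]
  18 → USB stick 5 (new)  [load 18/33]
  19 → USB stick 6 (new)  [load 19/33]
  18 → USB stick 7 (new)  [load 18/33]
  11 → USB stick 2  [load 30/33]
  9 → USB stick 3  [load 31/33]
  19 → USB stick 8 (new)  [load 19/33]
  23 → USB stick 9 (new)  [load 23/33]
  8 → USB stick 4  [load 26/33]
9 USB sticks opened.

9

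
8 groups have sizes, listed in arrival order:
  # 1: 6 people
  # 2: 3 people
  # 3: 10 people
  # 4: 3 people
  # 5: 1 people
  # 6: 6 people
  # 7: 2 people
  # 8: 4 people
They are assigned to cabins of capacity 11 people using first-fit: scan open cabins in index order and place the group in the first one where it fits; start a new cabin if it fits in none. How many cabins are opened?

4

  6 → cabin 1 (new)  [load 6/11]
  3 → cabin 1  [load 9/11]
  10 → cabin 2 (new)  [load 10/11]
  3 → cabin 3 (new)  [load 3/11]
  1 → cabin 1  [load 10/11]
  6 → cabin 3  [load 9/11]
  2 → cabin 3  [load 11/11]
  4 → cabin 4 (new)  [load 4/11]
4 cabins opened.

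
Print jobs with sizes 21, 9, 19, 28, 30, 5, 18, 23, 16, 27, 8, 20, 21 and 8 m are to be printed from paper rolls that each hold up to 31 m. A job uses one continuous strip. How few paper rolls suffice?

10

Total = 30 + 28 + 27 + 23 + 21 + 21 + 20 + 19 + 18 + 16 + 9 + 8 + 8 + 5 = 253 m.
Lower bound: ⌈253/31⌉ = 9 paper rolls.
Also, 10 print jobs each exceed 31/2 m, and no two of those can share a roll, so at least 10 paper rolls are needed.
A packing using 10 paper rolls:
  roll 1: 30 = 30
  roll 2: 28 = 28
  roll 3: 27 = 27
  roll 4: 23 + 8 = 31
  roll 5: 21 + 9 = 30
  roll 6: 21 + 8 = 29
  roll 7: 20 + 5 = 25
  roll 8: 19 = 19
  roll 9: 18 = 18
  roll 10: 16 = 16
This matches the lower bound, so 10 is optimal.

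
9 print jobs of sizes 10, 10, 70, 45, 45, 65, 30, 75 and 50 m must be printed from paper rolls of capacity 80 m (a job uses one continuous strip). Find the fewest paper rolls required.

6

Total = 75 + 70 + 65 + 50 + 45 + 45 + 30 + 10 + 10 = 400 m.
Lower bound: ⌈400/80⌉ = 5 paper rolls.
Also, 6 print jobs each exceed 40 m, and no two of those can share a roll, so at least 6 paper rolls are needed.
A packing using 6 paper rolls:
  roll 1: 75 = 75
  roll 2: 70 + 10 = 80
  roll 3: 65 + 10 = 75
  roll 4: 50 + 30 = 80
  roll 5: 45 = 45
  roll 6: 45 = 45
This matches the lower bound, so 6 is optimal.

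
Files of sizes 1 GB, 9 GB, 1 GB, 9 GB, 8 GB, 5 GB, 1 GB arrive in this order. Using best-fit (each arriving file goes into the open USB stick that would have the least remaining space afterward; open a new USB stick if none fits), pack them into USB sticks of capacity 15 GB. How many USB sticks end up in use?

  1 → USB stick 1 (new)  [load 1/15]
  9 → USB stick 1  [load 10/15]
  1 → USB stick 1  [load 11/15]
  9 → USB stick 2 (new)  [load 9/15]
  8 → USB stick 3 (new)  [load 8/15]
  5 → USB stick 2  [load 14/15]
  1 → USB stick 2  [load 15/15]
3 USB sticks opened.

3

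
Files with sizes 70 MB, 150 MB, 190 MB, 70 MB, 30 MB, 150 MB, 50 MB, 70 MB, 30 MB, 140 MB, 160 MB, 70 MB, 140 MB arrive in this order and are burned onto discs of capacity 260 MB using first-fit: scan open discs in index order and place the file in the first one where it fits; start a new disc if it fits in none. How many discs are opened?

  70 → disc 1 (new)  [load 70/260]
  150 → disc 1  [load 220/260]
  190 → disc 2 (new)  [load 190/260]
  70 → disc 2  [load 260/260]
  30 → disc 1  [load 250/260]
  150 → disc 3 (new)  [load 150/260]
  50 → disc 3  [load 200/260]
  70 → disc 4 (new)  [load 70/260]
  30 → disc 3  [load 230/260]
  140 → disc 4  [load 210/260]
  160 → disc 5 (new)  [load 160/260]
  70 → disc 5  [load 230/260]
  140 → disc 6 (new)  [load 140/260]
6 discs opened.

6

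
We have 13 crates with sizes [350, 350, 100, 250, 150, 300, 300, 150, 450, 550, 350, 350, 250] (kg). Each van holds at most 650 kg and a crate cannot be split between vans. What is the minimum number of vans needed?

Total = 550 + 450 + 350 + 350 + 350 + 350 + 300 + 300 + 250 + 250 + 150 + 150 + 100 = 3900 kg.
Lower bound: ⌈3900/650⌉ = 6 vans.
A packing using 7 vans:
  van 1: 550 + 100 = 650
  van 2: 450 + 150 = 600
  van 3: 350 + 300 = 650
  van 4: 350 + 300 = 650
  van 5: 350 + 250 = 600
  van 6: 350 + 250 = 600
  van 7: 150 = 150
No arrangement into 6 vans stays within capacity, so 7 is optimal.

7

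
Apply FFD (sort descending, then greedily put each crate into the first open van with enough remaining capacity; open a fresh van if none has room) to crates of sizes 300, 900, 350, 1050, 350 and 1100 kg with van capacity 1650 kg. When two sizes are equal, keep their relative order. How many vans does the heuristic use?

Sorted descending: 1100, 1050, 900, 350, 350, 300.
  1100 → van 1 (new)  [load 1100/1650]
  1050 → van 2 (new)  [load 1050/1650]
  900 → van 3 (new)  [load 900/1650]
  350 → van 1  [load 1450/1650]
  350 → van 2  [load 1400/1650]
  300 → van 3  [load 1200/1650]
3 vans opened.

3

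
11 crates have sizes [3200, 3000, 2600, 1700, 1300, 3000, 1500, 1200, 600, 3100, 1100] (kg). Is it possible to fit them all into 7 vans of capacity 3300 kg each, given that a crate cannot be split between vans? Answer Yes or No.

No

Total = 22300 kg; ⌈22300/3300⌉ = 7.
The bound of 7 does not rule out 7, but exhaustive search shows no assignment into 7 vans of capacity 3300 kg exists — the minimum is 8.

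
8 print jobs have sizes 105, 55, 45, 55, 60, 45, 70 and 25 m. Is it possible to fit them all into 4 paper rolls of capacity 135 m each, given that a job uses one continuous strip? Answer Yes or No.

Yes

A valid assignment using 4 paper rolls:
  roll 1: 105 + 25 = 130
  roll 2: 70 + 60 = 130
  roll 3: 55 + 55 = 110
  roll 4: 45 + 45 = 90
Every load is within 135 m, so 4 paper rolls suffice.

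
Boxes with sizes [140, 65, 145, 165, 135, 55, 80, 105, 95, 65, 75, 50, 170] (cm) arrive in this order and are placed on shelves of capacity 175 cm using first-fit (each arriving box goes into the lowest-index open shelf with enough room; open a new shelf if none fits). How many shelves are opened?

9

  140 → shelf 1 (new)  [load 140/175]
  65 → shelf 2 (new)  [load 65/175]
  145 → shelf 3 (new)  [load 145/175]
  165 → shelf 4 (new)  [load 165/175]
  135 → shelf 5 (new)  [load 135/175]
  55 → shelf 2  [load 120/175]
  80 → shelf 6 (new)  [load 80/175]
  105 → shelf 7 (new)  [load 105/175]
  95 → shelf 6  [load 175/175]
  65 → shelf 7  [load 170/175]
  75 → shelf 8 (new)  [load 75/175]
  50 → shelf 2  [load 170/175]
  170 → shelf 9 (new)  [load 170/175]
9 shelves opened.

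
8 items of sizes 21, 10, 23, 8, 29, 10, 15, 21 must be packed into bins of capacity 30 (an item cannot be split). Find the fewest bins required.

6

Total = 29 + 23 + 21 + 21 + 15 + 10 + 10 + 8 = 137.
Lower bound: ⌈137/30⌉ = 5 bins.
A packing using 6 bins:
  bin 1: 29 = 29
  bin 2: 23 = 23
  bin 3: 21 + 8 = 29
  bin 4: 21 = 21
  bin 5: 15 + 10 = 25
  bin 6: 10 = 10
No arrangement into 5 bins stays within capacity, so 6 is optimal.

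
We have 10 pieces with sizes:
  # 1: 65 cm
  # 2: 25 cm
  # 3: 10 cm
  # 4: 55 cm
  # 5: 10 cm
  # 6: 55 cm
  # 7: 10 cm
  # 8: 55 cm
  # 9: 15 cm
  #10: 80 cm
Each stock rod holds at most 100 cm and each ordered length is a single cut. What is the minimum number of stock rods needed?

5

Total = 80 + 65 + 55 + 55 + 55 + 25 + 15 + 10 + 10 + 10 = 380 cm.
Lower bound: ⌈380/100⌉ = 4 stock rods.
Also, 5 pieces each exceed 50 cm, and no two of those can share a stock rod, so at least 5 stock rods are needed.
A packing using 5 stock rods:
  stock rod 1: 80 + 15 = 95
  stock rod 2: 65 + 25 + 10 = 100
  stock rod 3: 55 + 10 + 10 = 75
  stock rod 4: 55 = 55
  stock rod 5: 55 = 55
This matches the lower bound, so 5 is optimal.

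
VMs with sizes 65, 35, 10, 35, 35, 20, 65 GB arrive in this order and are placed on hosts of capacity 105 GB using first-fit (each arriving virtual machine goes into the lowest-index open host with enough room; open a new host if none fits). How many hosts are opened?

3

  65 → host 1 (new)  [load 65/105]
  35 → host 1  [load 100/105]
  10 → host 2 (new)  [load 10/105]
  35 → host 2  [load 45/105]
  35 → host 2  [load 80/105]
  20 → host 2  [load 100/105]
  65 → host 3 (new)  [load 65/105]
3 hosts opened.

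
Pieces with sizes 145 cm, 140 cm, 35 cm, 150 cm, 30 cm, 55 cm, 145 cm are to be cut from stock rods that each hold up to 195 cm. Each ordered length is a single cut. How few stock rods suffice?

4

Total = 150 + 145 + 145 + 140 + 55 + 35 + 30 = 700 cm.
Lower bound: ⌈700/195⌉ = 4 stock rods.
A packing using 4 stock rods:
  stock rod 1: 150 + 35 = 185
  stock rod 2: 145 + 30 = 175
  stock rod 3: 145 = 145
  stock rod 4: 140 + 55 = 195
This matches the lower bound, so 4 is optimal.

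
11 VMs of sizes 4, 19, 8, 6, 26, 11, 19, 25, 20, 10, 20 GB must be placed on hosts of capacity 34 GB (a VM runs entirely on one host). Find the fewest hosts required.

6

Total = 26 + 25 + 20 + 20 + 19 + 19 + 11 + 10 + 8 + 6 + 4 = 168 GB.
Lower bound: ⌈168/34⌉ = 5 hosts.
Also, 6 VMs each exceed 17 GB, and no two of those can share a host, so at least 6 hosts are needed.
A packing using 6 hosts:
  host 1: 26 + 8 = 34
  host 2: 25 + 6 = 31
  host 3: 20 + 11 = 31
  host 4: 20 + 10 + 4 = 34
  host 5: 19 = 19
  host 6: 19 = 19
This matches the lower bound, so 6 is optimal.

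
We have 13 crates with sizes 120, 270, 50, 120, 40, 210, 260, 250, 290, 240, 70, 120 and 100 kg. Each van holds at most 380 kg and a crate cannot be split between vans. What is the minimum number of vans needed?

Total = 290 + 270 + 260 + 250 + 240 + 210 + 120 + 120 + 120 + 100 + 70 + 50 + 40 = 2140 kg.
Lower bound: ⌈2140/380⌉ = 6 vans.
A packing using 6 vans:
  van 1: 290 + 70 = 360
  van 2: 270 + 100 = 370
  van 3: 260 + 120 = 380
  van 4: 250 + 120 = 370
  van 5: 240 + 120 = 360
  van 6: 210 + 50 + 40 = 300
This matches the lower bound, so 6 is optimal.

6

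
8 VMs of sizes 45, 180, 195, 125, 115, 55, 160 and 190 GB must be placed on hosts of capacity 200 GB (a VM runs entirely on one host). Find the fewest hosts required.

6

Total = 195 + 190 + 180 + 160 + 125 + 115 + 55 + 45 = 1065 GB.
Lower bound: ⌈1065/200⌉ = 6 hosts.
A packing using 6 hosts:
  host 1: 195 = 195
  host 2: 190 = 190
  host 3: 180 = 180
  host 4: 160 = 160
  host 5: 125 + 55 = 180
  host 6: 115 + 45 = 160
This matches the lower bound, so 6 is optimal.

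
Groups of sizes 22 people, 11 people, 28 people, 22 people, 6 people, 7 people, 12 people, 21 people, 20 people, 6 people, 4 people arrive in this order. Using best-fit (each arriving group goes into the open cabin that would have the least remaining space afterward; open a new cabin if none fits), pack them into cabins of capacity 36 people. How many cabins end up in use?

  22 → cabin 1 (new)  [load 22/36]
  11 → cabin 1  [load 33/36]
  28 → cabin 2 (new)  [load 28/36]
  22 → cabin 3 (new)  [load 22/36]
  6 → cabin 2  [load 34/36]
  7 → cabin 3  [load 29/36]
  12 → cabin 4 (new)  [load 12/36]
  21 → cabin 4  [load 33/36]
  20 → cabin 5 (new)  [load 20/36]
  6 → cabin 3  [load 35/36]
  4 → cabin 5  [load 24/36]
5 cabins opened.

5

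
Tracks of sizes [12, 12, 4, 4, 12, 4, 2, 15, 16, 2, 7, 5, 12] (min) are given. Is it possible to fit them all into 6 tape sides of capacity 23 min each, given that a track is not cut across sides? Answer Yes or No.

A valid assignment using 6 tape sides:
  side 1: 16 + 7 = 23
  side 2: 15 + 5 + 2 = 22
  side 3: 12 + 4 + 4 + 2 = 22
  side 4: 12 + 4 = 16
  side 5: 12 = 12
  side 6: 12 = 12
Every load is within 23 min, so 6 tape sides suffice.

Yes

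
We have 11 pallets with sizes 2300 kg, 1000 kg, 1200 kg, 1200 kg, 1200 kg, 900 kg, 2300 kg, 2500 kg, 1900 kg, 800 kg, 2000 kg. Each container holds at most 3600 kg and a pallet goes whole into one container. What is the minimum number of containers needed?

5

Total = 2500 + 2300 + 2300 + 2000 + 1900 + 1200 + 1200 + 1200 + 1000 + 900 + 800 = 17300 kg.
Lower bound: ⌈17300/3600⌉ = 5 containers.
A packing using 5 containers:
  container 1: 2500 + 1000 = 3500
  container 2: 2300 + 1200 = 3500
  container 3: 2300 + 1200 = 3500
  container 4: 2000 + 1200 = 3200
  container 5: 1900 + 900 + 800 = 3600
This matches the lower bound, so 5 is optimal.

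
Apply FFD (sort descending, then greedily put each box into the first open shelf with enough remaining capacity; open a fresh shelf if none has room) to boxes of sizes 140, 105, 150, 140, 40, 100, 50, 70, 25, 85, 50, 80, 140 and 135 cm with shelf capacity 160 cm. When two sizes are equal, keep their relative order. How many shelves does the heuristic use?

Sorted descending: 150, 140, 140, 140, 135, 105, 100, 85, 80, 70, 50, 50, 40, 25.
  150 → shelf 1 (new)  [load 150/160]
  140 → shelf 2 (new)  [load 140/160]
  140 → shelf 3 (new)  [load 140/160]
  140 → shelf 4 (new)  [load 140/160]
  135 → shelf 5 (new)  [load 135/160]
  105 → shelf 6 (new)  [load 105/160]
  100 → shelf 7 (new)  [load 100/160]
  85 → shelf 8 (new)  [load 85/160]
  80 → shelf 9 (new)  [load 80/160]
  70 → shelf 8  [load 155/160]
  50 → shelf 6  [load 155/160]
  50 → shelf 7  [load 150/160]
  40 → shelf 9  [load 120/160]
  25 → shelf 5  [load 160/160]
9 shelves opened.

9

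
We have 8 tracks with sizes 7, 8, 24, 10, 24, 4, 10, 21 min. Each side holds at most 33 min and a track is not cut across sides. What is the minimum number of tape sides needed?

4

Total = 24 + 24 + 21 + 10 + 10 + 8 + 7 + 4 = 108 min.
Lower bound: ⌈108/33⌉ = 4 tape sides.
A packing using 4 tape sides:
  side 1: 24 + 8 = 32
  side 2: 24 + 7 = 31
  side 3: 21 + 10 = 31
  side 4: 10 + 4 = 14
This matches the lower bound, so 4 is optimal.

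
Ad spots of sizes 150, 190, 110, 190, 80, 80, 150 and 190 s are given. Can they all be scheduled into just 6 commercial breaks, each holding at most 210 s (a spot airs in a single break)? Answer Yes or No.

Total = 1140 s; ⌈1140/210⌉ = 6.
The bound of 6 does not rule out 6, but exhaustive search shows no assignment into 6 commercial breaks of capacity 210 s exists — the minimum is 7.

No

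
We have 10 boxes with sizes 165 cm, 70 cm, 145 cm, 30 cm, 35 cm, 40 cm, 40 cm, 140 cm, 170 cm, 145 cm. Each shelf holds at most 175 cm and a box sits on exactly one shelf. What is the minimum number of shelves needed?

6

Total = 170 + 165 + 145 + 145 + 140 + 70 + 40 + 40 + 35 + 30 = 980 cm.
Lower bound: ⌈980/175⌉ = 6 shelves.
A packing using 6 shelves:
  shelf 1: 170 = 170
  shelf 2: 165 = 165
  shelf 3: 145 + 30 = 175
  shelf 4: 145 = 145
  shelf 5: 140 + 35 = 175
  shelf 6: 70 + 40 + 40 = 150
This matches the lower bound, so 6 is optimal.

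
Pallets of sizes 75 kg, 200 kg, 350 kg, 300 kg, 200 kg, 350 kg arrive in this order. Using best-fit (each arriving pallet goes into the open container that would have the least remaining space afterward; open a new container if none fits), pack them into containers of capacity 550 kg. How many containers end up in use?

  75 → container 1 (new)  [load 75/550]
  200 → container 1  [load 275/550]
  350 → container 2 (new)  [load 350/550]
  300 → container 3 (new)  [load 300/550]
  200 → container 2  [load 550/550]
  350 → container 4 (new)  [load 350/550]
4 containers opened.

4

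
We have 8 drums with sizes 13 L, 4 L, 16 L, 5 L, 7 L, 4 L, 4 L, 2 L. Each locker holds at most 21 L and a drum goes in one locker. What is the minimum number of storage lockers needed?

Total = 16 + 13 + 7 + 5 + 4 + 4 + 4 + 2 = 55 L.
Lower bound: ⌈55/21⌉ = 3 storage lockers.
A packing using 3 storage lockers:
  locker 1: 16 + 5 = 21
  locker 2: 13 + 7 = 20
  locker 3: 4 + 4 + 4 + 2 = 14
This matches the lower bound, so 3 is optimal.

3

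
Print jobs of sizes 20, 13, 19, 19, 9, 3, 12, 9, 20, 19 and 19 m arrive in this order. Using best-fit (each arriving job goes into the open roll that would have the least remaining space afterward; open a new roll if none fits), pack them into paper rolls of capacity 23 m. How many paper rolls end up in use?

  20 → roll 1 (new)  [load 20/23]
  13 → roll 2 (new)  [load 13/23]
  19 → roll 3 (new)  [load 19/23]
  19 → roll 4 (new)  [load 19/23]
  9 → roll 2  [load 22/23]
  3 → roll 1  [load 23/23]
  12 → roll 5 (new)  [load 12/23]
  9 → roll 5  [load 21/23]
  20 → roll 6 (new)  [load 20/23]
  19 → roll 7 (new)  [load 19/23]
  19 → roll 8 (new)  [load 19/23]
8 paper rolls opened.

8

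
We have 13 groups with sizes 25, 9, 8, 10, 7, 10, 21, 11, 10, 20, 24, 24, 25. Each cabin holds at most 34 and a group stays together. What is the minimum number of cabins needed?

Total = 25 + 25 + 24 + 24 + 21 + 20 + 11 + 10 + 10 + 10 + 9 + 8 + 7 = 204.
Lower bound: ⌈204/34⌉ = 6 cabins.
A packing using 7 cabins:
  cabin 1: 25 + 9 = 34
  cabin 2: 25 + 8 = 33
  cabin 3: 24 + 10 = 34
  cabin 4: 24 + 10 = 34
  cabin 5: 21 + 11 = 32
  cabin 6: 20 + 10 = 30
  cabin 7: 7 = 7
No arrangement into 6 cabins stays within capacity, so 7 is optimal.

7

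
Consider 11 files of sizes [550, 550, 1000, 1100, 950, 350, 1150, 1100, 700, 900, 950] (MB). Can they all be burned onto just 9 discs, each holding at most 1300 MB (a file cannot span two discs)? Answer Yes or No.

A valid assignment using 9 discs:
  disc 1: 1150 = 1150
  disc 2: 1100 = 1100
  disc 3: 1100 = 1100
  disc 4: 1000 = 1000
  disc 5: 950 + 350 = 1300
  disc 6: 950 = 950
  disc 7: 900 = 900
  disc 8: 700 + 550 = 1250
  disc 9: 550 = 550
Every load is within 1300 MB, so 9 discs suffice.

Yes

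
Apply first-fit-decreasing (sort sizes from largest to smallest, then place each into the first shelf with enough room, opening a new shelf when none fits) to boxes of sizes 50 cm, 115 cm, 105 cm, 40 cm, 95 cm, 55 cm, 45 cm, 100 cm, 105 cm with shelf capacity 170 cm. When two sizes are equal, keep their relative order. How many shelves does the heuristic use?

5

Sorted descending: 115, 105, 105, 100, 95, 55, 50, 45, 40.
  115 → shelf 1 (new)  [load 115/170]
  105 → shelf 2 (new)  [load 105/170]
  105 → shelf 3 (new)  [load 105/170]
  100 → shelf 4 (new)  [load 100/170]
  95 → shelf 5 (new)  [load 95/170]
  55 → shelf 1  [load 170/170]
  50 → shelf 2  [load 155/170]
  45 → shelf 3  [load 150/170]
  40 → shelf 4  [load 140/170]
5 shelves opened.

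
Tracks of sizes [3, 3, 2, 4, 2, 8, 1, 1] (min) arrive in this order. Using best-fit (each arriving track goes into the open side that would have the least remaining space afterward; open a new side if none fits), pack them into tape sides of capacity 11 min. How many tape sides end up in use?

3

  3 → side 1 (new)  [load 3/11]
  3 → side 1  [load 6/11]
  2 → side 1  [load 8/11]
  4 → side 2 (new)  [load 4/11]
  2 → side 1  [load 10/11]
  8 → side 3 (new)  [load 8/11]
  1 → side 1  [load 11/11]
  1 → side 3  [load 9/11]
3 tape sides opened.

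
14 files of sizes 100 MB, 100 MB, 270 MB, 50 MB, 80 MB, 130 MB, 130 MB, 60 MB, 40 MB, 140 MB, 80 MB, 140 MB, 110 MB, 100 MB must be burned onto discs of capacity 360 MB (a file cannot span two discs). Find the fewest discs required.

5

Total = 270 + 140 + 140 + 130 + 130 + 110 + 100 + 100 + 100 + 80 + 80 + 60 + 50 + 40 = 1530 MB.
Lower bound: ⌈1530/360⌉ = 5 discs.
A packing using 5 discs:
  disc 1: 270 + 80 = 350
  disc 2: 140 + 140 + 80 = 360
  disc 3: 130 + 130 + 100 = 360
  disc 4: 110 + 100 + 100 + 50 = 360
  disc 5: 60 + 40 = 100
This matches the lower bound, so 5 is optimal.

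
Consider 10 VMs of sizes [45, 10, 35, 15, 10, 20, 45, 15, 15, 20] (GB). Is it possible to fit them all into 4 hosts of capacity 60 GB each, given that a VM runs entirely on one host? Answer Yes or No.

Yes

A valid assignment using 4 hosts:
  host 1: 45 + 15 = 60
  host 2: 45 + 15 = 60
  host 3: 35 + 20 = 55
  host 4: 20 + 15 + 10 + 10 = 55
Every load is within 60 GB, so 4 hosts suffice.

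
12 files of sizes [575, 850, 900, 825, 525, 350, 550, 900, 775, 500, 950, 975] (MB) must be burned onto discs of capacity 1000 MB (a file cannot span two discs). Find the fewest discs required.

11

Total = 975 + 950 + 900 + 900 + 850 + 825 + 775 + 575 + 550 + 525 + 500 + 350 = 8675 MB.
Lower bound: ⌈8675/1000⌉ = 9 discs.
Also, 10 files each exceed 500 MB, and no two of those can share a disc, so at least 10 discs are needed.
A packing using 11 discs:
  disc 1: 975 = 975
  disc 2: 950 = 950
  disc 3: 900 = 900
  disc 4: 900 = 900
  disc 5: 850 = 850
  disc 6: 825 = 825
  disc 7: 775 = 775
  disc 8: 575 + 350 = 925
  disc 9: 550 = 550
  disc 10: 525 = 525
  disc 11: 500 = 500
No arrangement into 10 discs stays within capacity, so 11 is optimal.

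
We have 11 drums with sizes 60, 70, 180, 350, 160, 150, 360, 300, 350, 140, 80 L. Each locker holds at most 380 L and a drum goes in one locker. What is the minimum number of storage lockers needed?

6

Total = 360 + 350 + 350 + 300 + 180 + 160 + 150 + 140 + 80 + 70 + 60 = 2200 L.
Lower bound: ⌈2200/380⌉ = 6 storage lockers.
A packing using 6 storage lockers:
  locker 1: 360 = 360
  locker 2: 350 = 350
  locker 3: 350 = 350
  locker 4: 300 + 80 = 380
  locker 5: 180 + 140 + 60 = 380
  locker 6: 160 + 150 + 70 = 380
This matches the lower bound, so 6 is optimal.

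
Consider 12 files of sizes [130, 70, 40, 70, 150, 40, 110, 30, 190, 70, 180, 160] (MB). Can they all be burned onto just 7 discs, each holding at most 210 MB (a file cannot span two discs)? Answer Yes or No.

A valid assignment using 7 discs:
  disc 1: 190 = 190
  disc 2: 180 + 30 = 210
  disc 3: 160 + 40 = 200
  disc 4: 150 + 40 = 190
  disc 5: 130 + 70 = 200
  disc 6: 110 + 70 = 180
  disc 7: 70 = 70
Every load is within 210 MB, so 7 discs suffice.

Yes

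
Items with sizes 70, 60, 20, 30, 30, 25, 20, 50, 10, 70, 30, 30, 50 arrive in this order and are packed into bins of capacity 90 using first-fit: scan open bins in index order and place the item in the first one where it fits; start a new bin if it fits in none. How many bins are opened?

  70 → bin 1 (new)  [load 70/90]
  60 → bin 2 (new)  [load 60/90]
  20 → bin 1  [load 90/90]
  30 → bin 2  [load 90/90]
  30 → bin 3 (new)  [load 30/90]
  25 → bin 3  [load 55/90]
  20 → bin 3  [load 75/90]
  50 → bin 4 (new)  [load 50/90]
  10 → bin 3  [load 85/90]
  70 → bin 5 (new)  [load 70/90]
  30 → bin 4  [load 80/90]
  30 → bin 6 (new)  [load 30/90]
  50 → bin 6  [load 80/90]
6 bins opened.

6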